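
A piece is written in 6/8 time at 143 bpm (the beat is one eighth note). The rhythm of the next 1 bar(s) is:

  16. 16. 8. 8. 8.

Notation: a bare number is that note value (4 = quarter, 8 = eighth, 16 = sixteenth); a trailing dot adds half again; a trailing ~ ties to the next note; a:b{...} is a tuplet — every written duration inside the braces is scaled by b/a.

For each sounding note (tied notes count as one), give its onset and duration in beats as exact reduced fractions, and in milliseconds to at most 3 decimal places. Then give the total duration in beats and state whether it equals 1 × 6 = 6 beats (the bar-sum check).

1) 0.0ms=0b +314.685ms=3/4b
2) 314.685ms=3/4b +314.685ms=3/4b
3) 629.371ms=3/2b +629.371ms=3/2b
4) 1258.741ms=3b +629.371ms=3/2b
5) 1888.112ms=9/2b +629.371ms=3/2b
Σ=6b of 6 (143bpm 6/8) — PASS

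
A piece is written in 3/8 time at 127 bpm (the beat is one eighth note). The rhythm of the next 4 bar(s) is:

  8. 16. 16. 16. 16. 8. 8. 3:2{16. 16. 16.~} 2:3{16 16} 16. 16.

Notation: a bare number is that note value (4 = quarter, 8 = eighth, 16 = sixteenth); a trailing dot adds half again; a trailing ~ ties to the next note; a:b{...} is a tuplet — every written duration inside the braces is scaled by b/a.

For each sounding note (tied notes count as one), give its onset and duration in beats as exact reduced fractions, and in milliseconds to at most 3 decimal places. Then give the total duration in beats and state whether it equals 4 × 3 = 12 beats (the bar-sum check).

1) 0.0ms=0b +708.661ms=3/2b
2) 708.661ms=3/2b +354.331ms=3/4b
3) 1062.992ms=9/4b +354.331ms=3/4b
4) 1417.323ms=3b +354.331ms=3/4b
5) 1771.654ms=15/4b +354.331ms=3/4b
6) 2125.984ms=9/2b +708.661ms=3/2b
7) 2834.646ms=6b +708.661ms=3/2b
8) 3543.307ms=15/2b +236.22ms=1/2b
9) 3779.528ms=8b +236.22ms=1/2b
10) 4015.748ms=17/2b +590.551ms=5/4b
11) 4606.299ms=39/4b +354.331ms=3/4b
12) 4960.63ms=21/2b +354.331ms=3/4b
13) 5314.961ms=45/4b +354.331ms=3/4b
Σ=12b of 12 (127bpm 3/8) — PASS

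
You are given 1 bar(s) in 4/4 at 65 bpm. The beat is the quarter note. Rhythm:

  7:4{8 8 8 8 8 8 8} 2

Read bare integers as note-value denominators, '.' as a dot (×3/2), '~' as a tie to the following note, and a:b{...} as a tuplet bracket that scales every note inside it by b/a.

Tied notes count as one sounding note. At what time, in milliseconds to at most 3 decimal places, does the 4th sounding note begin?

1. 0.0ms @ 0 + 263.736ms (2/7)
2. 263.736ms @ 2/7 + 263.736ms (2/7)
3. 527.473ms @ 4/7 + 263.736ms (2/7)
4. 791.209ms @ 6/7 + 263.736ms (2/7)
5. 1054.945ms @ 8/7 + 263.736ms (2/7)
6. 1318.681ms @ 10/7 + 263.736ms (2/7)
7. 1582.418ms @ 12/7 + 263.736ms (2/7)
8. 1846.154ms @ 2 + 1846.154ms (2)

note 4 onset = 6/7b = 791.209ms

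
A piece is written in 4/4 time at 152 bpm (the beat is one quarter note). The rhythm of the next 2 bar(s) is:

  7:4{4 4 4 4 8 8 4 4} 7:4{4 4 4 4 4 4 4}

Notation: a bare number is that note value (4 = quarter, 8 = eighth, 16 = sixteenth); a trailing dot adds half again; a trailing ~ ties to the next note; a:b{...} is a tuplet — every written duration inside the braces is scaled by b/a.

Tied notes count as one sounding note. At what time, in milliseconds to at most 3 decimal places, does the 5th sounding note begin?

note 5 onset = 16/7b = 902.256ms

1. 0.0ms @ 0 + 225.564ms (4/7)
2. 225.564ms @ 4/7 + 225.564ms (4/7)
3. 451.128ms @ 8/7 + 225.564ms (4/7)
4. 676.692ms @ 12/7 + 225.564ms (4/7)
5. 902.256ms @ 16/7 + 112.782ms (2/7)
6. 1015.038ms @ 18/7 + 112.782ms (2/7)
7. 1127.82ms @ 20/7 + 225.564ms (4/7)
8. 1353.383ms @ 24/7 + 225.564ms (4/7)
9. 1578.947ms @ 4 + 225.564ms (4/7)
10. 1804.511ms @ 32/7 + 225.564ms (4/7)
11. 2030.075ms @ 36/7 + 225.564ms (4/7)
12. 2255.639ms @ 40/7 + 225.564ms (4/7)
13. 2481.203ms @ 44/7 + 225.564ms (4/7)
14. 2706.767ms @ 48/7 + 225.564ms (4/7)
15. 2932.331ms @ 52/7 + 225.564ms (4/7)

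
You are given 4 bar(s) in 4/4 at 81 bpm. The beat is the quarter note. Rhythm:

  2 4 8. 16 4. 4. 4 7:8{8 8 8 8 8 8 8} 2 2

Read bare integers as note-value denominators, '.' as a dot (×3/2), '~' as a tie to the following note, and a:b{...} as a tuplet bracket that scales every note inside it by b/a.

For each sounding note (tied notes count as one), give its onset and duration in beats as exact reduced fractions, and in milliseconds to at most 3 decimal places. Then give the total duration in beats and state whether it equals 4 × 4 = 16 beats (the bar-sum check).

1) 0.0ms=0b +1481.481ms=2b
2) 1481.481ms=2b +740.741ms=1b
3) 2222.222ms=3b +555.556ms=3/4b
4) 2777.778ms=15/4b +185.185ms=1/4b
5) 2962.963ms=4b +1111.111ms=3/2b
6) 4074.074ms=11/2b +1111.111ms=3/2b
7) 5185.185ms=7b +740.741ms=1b
8) 5925.926ms=8b +423.28ms=4/7b
9) 6349.206ms=60/7b +423.28ms=4/7b
10) 6772.487ms=64/7b +423.28ms=4/7b
11) 7195.767ms=68/7b +423.28ms=4/7b
12) 7619.048ms=72/7b +423.28ms=4/7b
13) 8042.328ms=76/7b +423.28ms=4/7b
14) 8465.608ms=80/7b +423.28ms=4/7b
15) 8888.889ms=12b +1481.481ms=2b
16) 10370.37ms=14b +1481.481ms=2b
Σ=16b of 16 (81bpm 4/4) — PASS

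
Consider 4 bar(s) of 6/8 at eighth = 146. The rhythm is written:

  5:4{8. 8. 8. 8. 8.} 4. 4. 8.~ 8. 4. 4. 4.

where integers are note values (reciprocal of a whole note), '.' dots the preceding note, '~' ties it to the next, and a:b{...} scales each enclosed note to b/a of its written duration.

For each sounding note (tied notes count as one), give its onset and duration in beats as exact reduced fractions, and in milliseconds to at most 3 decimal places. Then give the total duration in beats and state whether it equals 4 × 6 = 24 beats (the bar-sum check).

1) 0.0ms=0b +493.151ms=6/5b
2) 493.151ms=6/5b +493.151ms=6/5b
3) 986.301ms=12/5b +493.151ms=6/5b
4) 1479.452ms=18/5b +493.151ms=6/5b
5) 1972.603ms=24/5b +493.151ms=6/5b
6) 2465.753ms=6b +1232.877ms=3b
7) 3698.63ms=9b +1232.877ms=3b
8) 4931.507ms=12b +1232.877ms=3b
9) 6164.384ms=15b +1232.877ms=3b
10) 7397.26ms=18b +1232.877ms=3b
11) 8630.137ms=21b +1232.877ms=3b
Σ=24b of 24 (146bpm 6/8) — PASS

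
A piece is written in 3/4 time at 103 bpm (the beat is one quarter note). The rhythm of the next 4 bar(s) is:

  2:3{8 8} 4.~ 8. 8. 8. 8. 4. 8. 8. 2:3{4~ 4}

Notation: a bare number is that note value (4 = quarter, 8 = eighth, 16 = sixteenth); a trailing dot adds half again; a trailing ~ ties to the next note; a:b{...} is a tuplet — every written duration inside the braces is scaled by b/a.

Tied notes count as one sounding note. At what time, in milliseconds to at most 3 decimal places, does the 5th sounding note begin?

1. 0.0ms @ 0 + 436.893ms (3/4)
2. 436.893ms @ 3/4 + 436.893ms (3/4)
3. 873.786ms @ 3/2 + 1310.68ms (9/4)
4. 2184.466ms @ 15/4 + 436.893ms (3/4)
5. 2621.359ms @ 9/2 + 436.893ms (3/4)
6. 3058.252ms @ 21/4 + 436.893ms (3/4)
7. 3495.146ms @ 6 + 873.786ms (3/2)
8. 4368.932ms @ 15/2 + 436.893ms (3/4)
9. 4805.825ms @ 33/4 + 436.893ms (3/4)
10. 5242.718ms @ 9 + 1747.573ms (3)

note 5 onset = 9/2b = 2621.359ms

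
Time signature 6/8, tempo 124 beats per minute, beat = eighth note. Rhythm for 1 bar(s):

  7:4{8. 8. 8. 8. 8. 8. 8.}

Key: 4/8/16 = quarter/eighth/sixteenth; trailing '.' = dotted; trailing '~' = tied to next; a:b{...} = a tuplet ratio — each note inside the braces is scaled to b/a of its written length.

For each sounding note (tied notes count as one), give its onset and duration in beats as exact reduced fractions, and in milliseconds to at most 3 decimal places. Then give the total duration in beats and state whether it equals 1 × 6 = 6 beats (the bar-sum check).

1) 0.0ms=0b +414.747ms=6/7b
2) 414.747ms=6/7b +414.747ms=6/7b
3) 829.493ms=12/7b +414.747ms=6/7b
4) 1244.24ms=18/7b +414.747ms=6/7b
5) 1658.986ms=24/7b +414.747ms=6/7b
6) 2073.733ms=30/7b +414.747ms=6/7b
7) 2488.479ms=36/7b +414.747ms=6/7b
Σ=6b of 6 (124bpm 6/8) — PASS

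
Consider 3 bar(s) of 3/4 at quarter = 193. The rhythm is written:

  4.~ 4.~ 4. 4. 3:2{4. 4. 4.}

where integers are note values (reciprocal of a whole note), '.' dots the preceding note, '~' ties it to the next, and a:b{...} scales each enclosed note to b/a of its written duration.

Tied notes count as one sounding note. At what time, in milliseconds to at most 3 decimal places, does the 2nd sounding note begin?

note 2 onset = 9/2b = 1398.964ms

1. 0.0ms @ 0 + 1398.964ms (9/2)
2. 1398.964ms @ 9/2 + 466.321ms (3/2)
3. 1865.285ms @ 6 + 310.881ms (1)
4. 2176.166ms @ 7 + 310.881ms (1)
5. 2487.047ms @ 8 + 310.881ms (1)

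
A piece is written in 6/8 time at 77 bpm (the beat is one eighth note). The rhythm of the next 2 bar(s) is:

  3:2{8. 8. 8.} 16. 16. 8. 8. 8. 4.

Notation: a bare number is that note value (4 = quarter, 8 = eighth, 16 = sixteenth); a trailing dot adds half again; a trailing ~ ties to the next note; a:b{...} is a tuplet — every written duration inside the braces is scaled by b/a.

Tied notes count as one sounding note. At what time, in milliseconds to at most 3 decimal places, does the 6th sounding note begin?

note 6 onset = 9/2b = 3506.494ms

1. 0.0ms @ 0 + 779.221ms (1)
2. 779.221ms @ 1 + 779.221ms (1)
3. 1558.442ms @ 2 + 779.221ms (1)
4. 2337.662ms @ 3 + 584.416ms (3/4)
5. 2922.078ms @ 15/4 + 584.416ms (3/4)
6. 3506.494ms @ 9/2 + 1168.831ms (3/2)
7. 4675.325ms @ 6 + 1168.831ms (3/2)
8. 5844.156ms @ 15/2 + 1168.831ms (3/2)
9. 7012.987ms @ 9 + 2337.662ms (3)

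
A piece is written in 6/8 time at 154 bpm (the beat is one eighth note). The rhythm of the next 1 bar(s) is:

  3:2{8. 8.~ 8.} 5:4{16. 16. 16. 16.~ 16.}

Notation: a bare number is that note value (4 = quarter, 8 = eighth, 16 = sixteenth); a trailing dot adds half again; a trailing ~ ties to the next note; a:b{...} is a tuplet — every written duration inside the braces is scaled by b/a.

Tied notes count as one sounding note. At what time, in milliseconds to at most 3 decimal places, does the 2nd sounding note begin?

note 2 onset = 1b = 389.61ms

1. 0.0ms @ 0 + 389.61ms (1)
2. 389.61ms @ 1 + 779.221ms (2)
3. 1168.831ms @ 3 + 233.766ms (3/5)
4. 1402.597ms @ 18/5 + 233.766ms (3/5)
5. 1636.364ms @ 21/5 + 233.766ms (3/5)
6. 1870.13ms @ 24/5 + 467.532ms (6/5)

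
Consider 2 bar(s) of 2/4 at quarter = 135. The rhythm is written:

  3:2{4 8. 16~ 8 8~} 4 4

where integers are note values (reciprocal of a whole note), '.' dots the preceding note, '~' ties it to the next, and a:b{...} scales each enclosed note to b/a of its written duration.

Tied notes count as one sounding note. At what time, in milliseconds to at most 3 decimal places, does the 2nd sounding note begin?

1. 0.0ms @ 0 + 296.296ms (2/3)
2. 296.296ms @ 2/3 + 222.222ms (1/2)
3. 518.519ms @ 7/6 + 222.222ms (1/2)
4. 740.741ms @ 5/3 + 592.593ms (4/3)
5. 1333.333ms @ 3 + 444.444ms (1)

note 2 onset = 2/3b = 296.296ms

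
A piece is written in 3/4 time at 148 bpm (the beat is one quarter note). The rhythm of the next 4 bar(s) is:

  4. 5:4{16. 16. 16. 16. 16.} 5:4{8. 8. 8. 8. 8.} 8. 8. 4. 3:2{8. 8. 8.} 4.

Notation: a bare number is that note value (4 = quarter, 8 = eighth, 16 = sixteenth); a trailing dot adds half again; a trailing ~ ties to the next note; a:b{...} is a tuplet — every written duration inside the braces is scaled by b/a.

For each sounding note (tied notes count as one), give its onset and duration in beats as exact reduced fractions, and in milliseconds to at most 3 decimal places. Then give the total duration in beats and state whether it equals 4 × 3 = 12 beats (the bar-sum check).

1) 0.0ms=0b +608.108ms=3/2b
2) 608.108ms=3/2b +121.622ms=3/10b
3) 729.73ms=9/5b +121.622ms=3/10b
4) 851.351ms=21/10b +121.622ms=3/10b
5) 972.973ms=12/5b +121.622ms=3/10b
6) 1094.595ms=27/10b +121.622ms=3/10b
7) 1216.216ms=3b +243.243ms=3/5b
8) 1459.459ms=18/5b +243.243ms=3/5b
9) 1702.703ms=21/5b +243.243ms=3/5b
10) 1945.946ms=24/5b +243.243ms=3/5b
11) 2189.189ms=27/5b +243.243ms=3/5b
12) 2432.432ms=6b +304.054ms=3/4b
13) 2736.486ms=27/4b +304.054ms=3/4b
14) 3040.541ms=15/2b +608.108ms=3/2b
15) 3648.649ms=9b +202.703ms=1/2b
16) 3851.351ms=19/2b +202.703ms=1/2b
17) 4054.054ms=10b +202.703ms=1/2b
18) 4256.757ms=21/2b +608.108ms=3/2b
Σ=12b of 12 (148bpm 3/4) — PASS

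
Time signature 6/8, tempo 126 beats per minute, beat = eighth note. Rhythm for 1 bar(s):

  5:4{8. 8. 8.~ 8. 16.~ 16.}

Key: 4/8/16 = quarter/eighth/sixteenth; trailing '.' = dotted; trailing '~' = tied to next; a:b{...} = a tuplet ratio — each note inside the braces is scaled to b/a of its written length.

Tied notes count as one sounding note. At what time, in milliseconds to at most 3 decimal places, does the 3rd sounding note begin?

note 3 onset = 12/5b = 1142.857ms

1. 0.0ms @ 0 + 571.429ms (6/5)
2. 571.429ms @ 6/5 + 571.429ms (6/5)
3. 1142.857ms @ 12/5 + 1142.857ms (12/5)
4. 2285.714ms @ 24/5 + 571.429ms (6/5)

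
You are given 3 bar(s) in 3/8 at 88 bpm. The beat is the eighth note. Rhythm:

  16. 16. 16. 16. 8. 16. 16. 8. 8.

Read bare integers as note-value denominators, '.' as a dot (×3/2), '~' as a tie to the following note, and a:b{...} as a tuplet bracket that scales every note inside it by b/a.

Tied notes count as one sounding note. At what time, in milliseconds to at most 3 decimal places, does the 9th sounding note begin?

note 9 onset = 15/2b = 5113.636ms

1. 0.0ms @ 0 + 511.364ms (3/4)
2. 511.364ms @ 3/4 + 511.364ms (3/4)
3. 1022.727ms @ 3/2 + 511.364ms (3/4)
4. 1534.091ms @ 9/4 + 511.364ms (3/4)
5. 2045.455ms @ 3 + 1022.727ms (3/2)
6. 3068.182ms @ 9/2 + 511.364ms (3/4)
7. 3579.545ms @ 21/4 + 511.364ms (3/4)
8. 4090.909ms @ 6 + 1022.727ms (3/2)
9. 5113.636ms @ 15/2 + 1022.727ms (3/2)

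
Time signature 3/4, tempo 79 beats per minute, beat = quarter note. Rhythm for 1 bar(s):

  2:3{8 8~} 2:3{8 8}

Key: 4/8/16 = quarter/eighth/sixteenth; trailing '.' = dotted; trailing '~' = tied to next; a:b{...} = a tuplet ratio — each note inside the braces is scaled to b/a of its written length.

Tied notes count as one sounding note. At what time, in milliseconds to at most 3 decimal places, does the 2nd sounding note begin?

note 2 onset = 3/4b = 569.62ms

1. 0.0ms @ 0 + 569.62ms (3/4)
2. 569.62ms @ 3/4 + 1139.241ms (3/2)
3. 1708.861ms @ 9/4 + 569.62ms (3/4)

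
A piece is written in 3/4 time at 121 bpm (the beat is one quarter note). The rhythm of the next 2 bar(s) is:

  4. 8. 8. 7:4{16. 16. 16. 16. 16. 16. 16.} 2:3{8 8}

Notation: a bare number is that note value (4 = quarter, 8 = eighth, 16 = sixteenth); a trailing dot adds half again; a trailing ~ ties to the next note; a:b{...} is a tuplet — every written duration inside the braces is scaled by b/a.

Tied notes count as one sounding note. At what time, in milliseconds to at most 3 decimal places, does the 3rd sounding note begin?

1. 0.0ms @ 0 + 743.802ms (3/2)
2. 743.802ms @ 3/2 + 371.901ms (3/4)
3. 1115.702ms @ 9/4 + 371.901ms (3/4)
4. 1487.603ms @ 3 + 106.257ms (3/14)
5. 1593.861ms @ 45/14 + 106.257ms (3/14)
6. 1700.118ms @ 24/7 + 106.257ms (3/14)
7. 1806.375ms @ 51/14 + 106.257ms (3/14)
8. 1912.633ms @ 27/7 + 106.257ms (3/14)
9. 2018.89ms @ 57/14 + 106.257ms (3/14)
10. 2125.148ms @ 30/7 + 106.257ms (3/14)
11. 2231.405ms @ 9/2 + 371.901ms (3/4)
12. 2603.306ms @ 21/4 + 371.901ms (3/4)

note 3 onset = 9/4b = 1115.702ms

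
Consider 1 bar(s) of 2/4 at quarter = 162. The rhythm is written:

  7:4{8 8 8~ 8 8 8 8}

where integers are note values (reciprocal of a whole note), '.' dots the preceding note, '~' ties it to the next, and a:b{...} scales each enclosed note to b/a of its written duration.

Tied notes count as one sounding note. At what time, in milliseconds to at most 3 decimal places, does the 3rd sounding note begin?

note 3 onset = 4/7b = 211.64ms

1. 0.0ms @ 0 + 105.82ms (2/7)
2. 105.82ms @ 2/7 + 105.82ms (2/7)
3. 211.64ms @ 4/7 + 211.64ms (4/7)
4. 423.28ms @ 8/7 + 105.82ms (2/7)
5. 529.101ms @ 10/7 + 105.82ms (2/7)
6. 634.921ms @ 12/7 + 105.82ms (2/7)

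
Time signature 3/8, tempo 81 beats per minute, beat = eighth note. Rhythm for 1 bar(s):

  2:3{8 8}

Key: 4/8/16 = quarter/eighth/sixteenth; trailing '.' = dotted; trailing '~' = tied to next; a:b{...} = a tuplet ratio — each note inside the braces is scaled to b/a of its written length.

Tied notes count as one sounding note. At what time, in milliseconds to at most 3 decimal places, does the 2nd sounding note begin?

note 2 onset = 3/2b = 1111.111ms

1. 0.0ms @ 0 + 1111.111ms (3/2)
2. 1111.111ms @ 3/2 + 1111.111ms (3/2)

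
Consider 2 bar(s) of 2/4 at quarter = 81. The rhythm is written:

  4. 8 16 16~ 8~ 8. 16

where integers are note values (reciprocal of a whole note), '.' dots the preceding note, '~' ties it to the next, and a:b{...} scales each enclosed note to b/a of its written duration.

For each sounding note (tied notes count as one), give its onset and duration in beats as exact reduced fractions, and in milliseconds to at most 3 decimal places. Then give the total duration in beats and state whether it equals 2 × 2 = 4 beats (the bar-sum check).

1) 0.0ms=0b +1111.111ms=3/2b
2) 1111.111ms=3/2b +370.37ms=1/2b
3) 1481.481ms=2b +185.185ms=1/4b
4) 1666.667ms=9/4b +1111.111ms=3/2b
5) 2777.778ms=15/4b +185.185ms=1/4b
Σ=4b of 4 (81bpm 2/4) — PASS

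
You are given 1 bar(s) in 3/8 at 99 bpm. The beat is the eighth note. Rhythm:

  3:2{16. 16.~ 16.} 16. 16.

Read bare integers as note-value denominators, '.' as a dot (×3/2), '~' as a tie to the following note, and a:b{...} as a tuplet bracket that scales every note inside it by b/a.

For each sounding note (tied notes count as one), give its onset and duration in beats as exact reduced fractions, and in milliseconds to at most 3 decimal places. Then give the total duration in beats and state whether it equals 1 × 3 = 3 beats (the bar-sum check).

1) 0.0ms=0b +303.03ms=1/2b
2) 303.03ms=1/2b +606.061ms=1b
3) 909.091ms=3/2b +454.545ms=3/4b
4) 1363.636ms=9/4b +454.545ms=3/4b
Σ=3b of 3 (99bpm 3/8) — PASS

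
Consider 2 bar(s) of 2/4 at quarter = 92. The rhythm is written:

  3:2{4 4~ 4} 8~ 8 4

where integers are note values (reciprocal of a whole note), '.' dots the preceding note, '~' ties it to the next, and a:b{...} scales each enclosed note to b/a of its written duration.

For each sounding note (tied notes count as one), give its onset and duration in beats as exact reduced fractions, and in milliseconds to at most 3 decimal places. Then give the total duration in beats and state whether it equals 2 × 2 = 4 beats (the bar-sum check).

1) 0.0ms=0b +434.783ms=2/3b
2) 434.783ms=2/3b +869.565ms=4/3b
3) 1304.348ms=2b +652.174ms=1b
4) 1956.522ms=3b +652.174ms=1b
Σ=4b of 4 (92bpm 2/4) — PASS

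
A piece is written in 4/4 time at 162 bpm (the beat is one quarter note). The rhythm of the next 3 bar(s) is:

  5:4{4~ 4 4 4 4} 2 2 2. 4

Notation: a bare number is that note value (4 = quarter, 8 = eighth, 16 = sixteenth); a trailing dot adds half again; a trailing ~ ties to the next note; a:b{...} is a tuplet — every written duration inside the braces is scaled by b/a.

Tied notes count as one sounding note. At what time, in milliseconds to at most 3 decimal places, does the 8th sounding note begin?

1. 0.0ms @ 0 + 592.593ms (8/5)
2. 592.593ms @ 8/5 + 296.296ms (4/5)
3. 888.889ms @ 12/5 + 296.296ms (4/5)
4. 1185.185ms @ 16/5 + 296.296ms (4/5)
5. 1481.481ms @ 4 + 740.741ms (2)
6. 2222.222ms @ 6 + 740.741ms (2)
7. 2962.963ms @ 8 + 1111.111ms (3)
8. 4074.074ms @ 11 + 370.37ms (1)

note 8 onset = 11b = 4074.074ms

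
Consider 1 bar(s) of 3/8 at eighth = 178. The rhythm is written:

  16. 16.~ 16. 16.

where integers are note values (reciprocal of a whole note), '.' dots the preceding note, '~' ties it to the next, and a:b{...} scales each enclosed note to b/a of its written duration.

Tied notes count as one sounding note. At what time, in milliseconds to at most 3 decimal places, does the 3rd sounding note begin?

note 3 onset = 9/4b = 758.427ms

1. 0.0ms @ 0 + 252.809ms (3/4)
2. 252.809ms @ 3/4 + 505.618ms (3/2)
3. 758.427ms @ 9/4 + 252.809ms (3/4)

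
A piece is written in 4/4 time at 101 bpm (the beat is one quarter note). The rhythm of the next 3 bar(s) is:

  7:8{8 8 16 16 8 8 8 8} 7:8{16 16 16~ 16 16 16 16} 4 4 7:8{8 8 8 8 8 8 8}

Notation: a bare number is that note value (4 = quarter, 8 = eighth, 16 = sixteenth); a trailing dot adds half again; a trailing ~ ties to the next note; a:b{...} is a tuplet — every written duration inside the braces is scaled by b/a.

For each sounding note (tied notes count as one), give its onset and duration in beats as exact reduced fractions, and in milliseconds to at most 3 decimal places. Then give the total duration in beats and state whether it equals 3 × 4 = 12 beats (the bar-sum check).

1) 0.0ms=0b +339.463ms=4/7b
2) 339.463ms=4/7b +339.463ms=4/7b
3) 678.925ms=8/7b +169.731ms=2/7b
4) 848.656ms=10/7b +169.731ms=2/7b
5) 1018.388ms=12/7b +339.463ms=4/7b
6) 1357.85ms=16/7b +339.463ms=4/7b
7) 1697.313ms=20/7b +339.463ms=4/7b
8) 2036.775ms=24/7b +339.463ms=4/7b
9) 2376.238ms=4b +169.731ms=2/7b
10) 2545.969ms=30/7b +169.731ms=2/7b
11) 2715.7ms=32/7b +339.463ms=4/7b
12) 3055.163ms=36/7b +169.731ms=2/7b
13) 3224.894ms=38/7b +169.731ms=2/7b
14) 3394.625ms=40/7b +169.731ms=2/7b
15) 3564.356ms=6b +594.059ms=1b
16) 4158.416ms=7b +594.059ms=1b
17) 4752.475ms=8b +339.463ms=4/7b
18) 5091.938ms=60/7b +339.463ms=4/7b
19) 5431.4ms=64/7b +339.463ms=4/7b
20) 5770.863ms=68/7b +339.463ms=4/7b
21) 6110.325ms=72/7b +339.463ms=4/7b
22) 6449.788ms=76/7b +339.463ms=4/7b
23) 6789.25ms=80/7b +339.463ms=4/7b
Σ=12b of 12 (101bpm 4/4) — PASS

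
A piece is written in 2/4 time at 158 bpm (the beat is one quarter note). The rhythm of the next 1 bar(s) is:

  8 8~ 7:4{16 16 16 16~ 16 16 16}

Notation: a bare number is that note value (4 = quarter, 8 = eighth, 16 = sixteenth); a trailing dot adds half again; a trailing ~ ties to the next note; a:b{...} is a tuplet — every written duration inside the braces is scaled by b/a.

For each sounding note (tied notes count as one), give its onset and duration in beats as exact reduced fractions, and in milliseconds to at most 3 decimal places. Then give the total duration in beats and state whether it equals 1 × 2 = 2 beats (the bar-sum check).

1) 0.0ms=0b +189.873ms=1/2b
2) 189.873ms=1/2b +244.123ms=9/14b
3) 433.996ms=8/7b +54.25ms=1/7b
4) 488.246ms=9/7b +54.25ms=1/7b
5) 542.495ms=10/7b +108.499ms=2/7b
6) 650.995ms=12/7b +54.25ms=1/7b
7) 705.244ms=13/7b +54.25ms=1/7b
Σ=2b of 2 (158bpm 2/4) — PASS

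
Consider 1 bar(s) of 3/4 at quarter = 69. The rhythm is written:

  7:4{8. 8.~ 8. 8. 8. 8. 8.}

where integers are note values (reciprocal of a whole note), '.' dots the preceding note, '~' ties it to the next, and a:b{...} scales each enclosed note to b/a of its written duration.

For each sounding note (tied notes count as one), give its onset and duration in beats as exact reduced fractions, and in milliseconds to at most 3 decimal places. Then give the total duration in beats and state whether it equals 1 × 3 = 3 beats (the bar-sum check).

1) 0.0ms=0b +372.671ms=3/7b
2) 372.671ms=3/7b +745.342ms=6/7b
3) 1118.012ms=9/7b +372.671ms=3/7b
4) 1490.683ms=12/7b +372.671ms=3/7b
5) 1863.354ms=15/7b +372.671ms=3/7b
6) 2236.025ms=18/7b +372.671ms=3/7b
Σ=3b of 3 (69bpm 3/4) — PASS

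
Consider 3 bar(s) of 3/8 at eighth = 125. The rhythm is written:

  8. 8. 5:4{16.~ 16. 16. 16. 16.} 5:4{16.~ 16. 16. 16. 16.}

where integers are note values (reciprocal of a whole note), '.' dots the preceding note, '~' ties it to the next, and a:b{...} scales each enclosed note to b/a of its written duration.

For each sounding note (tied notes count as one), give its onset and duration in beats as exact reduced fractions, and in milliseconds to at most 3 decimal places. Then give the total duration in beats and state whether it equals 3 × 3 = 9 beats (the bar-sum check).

1) 0.0ms=0b +720.0ms=3/2b
2) 720.0ms=3/2b +720.0ms=3/2b
3) 1440.0ms=3b +576.0ms=6/5b
4) 2016.0ms=21/5b +288.0ms=3/5b
5) 2304.0ms=24/5b +288.0ms=3/5b
6) 2592.0ms=27/5b +288.0ms=3/5b
7) 2880.0ms=6b +576.0ms=6/5b
8) 3456.0ms=36/5b +288.0ms=3/5b
9) 3744.0ms=39/5b +288.0ms=3/5b
10) 4032.0ms=42/5b +288.0ms=3/5b
Σ=9b of 9 (125bpm 3/8) — PASS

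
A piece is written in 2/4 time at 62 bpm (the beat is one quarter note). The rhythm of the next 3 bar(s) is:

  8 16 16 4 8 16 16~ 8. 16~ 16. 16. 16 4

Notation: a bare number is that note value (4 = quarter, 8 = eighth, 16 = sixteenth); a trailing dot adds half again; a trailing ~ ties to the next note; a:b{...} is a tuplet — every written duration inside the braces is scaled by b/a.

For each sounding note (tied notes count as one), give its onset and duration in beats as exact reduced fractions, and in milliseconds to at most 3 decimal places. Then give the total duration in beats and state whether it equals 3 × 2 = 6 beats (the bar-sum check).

1) 0.0ms=0b +483.871ms=1/2b
2) 483.871ms=1/2b +241.935ms=1/4b
3) 725.806ms=3/4b +241.935ms=1/4b
4) 967.742ms=1b +967.742ms=1b
5) 1935.484ms=2b +483.871ms=1/2b
6) 2419.355ms=5/2b +241.935ms=1/4b
7) 2661.29ms=11/4b +967.742ms=1b
8) 3629.032ms=15/4b +604.839ms=5/8b
9) 4233.871ms=35/8b +362.903ms=3/8b
10) 4596.774ms=19/4b +241.935ms=1/4b
11) 4838.71ms=5b +967.742ms=1b
Σ=6b of 6 (62bpm 2/4) — PASS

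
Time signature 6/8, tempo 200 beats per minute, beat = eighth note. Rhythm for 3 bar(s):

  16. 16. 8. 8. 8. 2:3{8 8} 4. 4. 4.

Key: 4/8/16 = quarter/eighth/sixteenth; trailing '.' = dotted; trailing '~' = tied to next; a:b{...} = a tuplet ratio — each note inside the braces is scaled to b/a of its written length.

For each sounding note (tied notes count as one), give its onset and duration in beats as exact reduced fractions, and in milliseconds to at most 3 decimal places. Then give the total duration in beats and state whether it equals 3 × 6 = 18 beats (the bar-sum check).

1) 0.0ms=0b +225.0ms=3/4b
2) 225.0ms=3/4b +225.0ms=3/4b
3) 450.0ms=3/2b +450.0ms=3/2b
4) 900.0ms=3b +450.0ms=3/2b
5) 1350.0ms=9/2b +450.0ms=3/2b
6) 1800.0ms=6b +450.0ms=3/2b
7) 2250.0ms=15/2b +450.0ms=3/2b
8) 2700.0ms=9b +900.0ms=3b
9) 3600.0ms=12b +900.0ms=3b
10) 4500.0ms=15b +900.0ms=3b
Σ=18b of 18 (200bpm 6/8) — PASS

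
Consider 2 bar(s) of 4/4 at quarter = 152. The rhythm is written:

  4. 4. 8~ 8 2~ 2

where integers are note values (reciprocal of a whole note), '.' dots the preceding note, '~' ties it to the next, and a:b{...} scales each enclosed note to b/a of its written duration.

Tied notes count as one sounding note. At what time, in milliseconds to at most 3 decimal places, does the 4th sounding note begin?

note 4 onset = 4b = 1578.947ms

1. 0.0ms @ 0 + 592.105ms (3/2)
2. 592.105ms @ 3/2 + 592.105ms (3/2)
3. 1184.211ms @ 3 + 394.737ms (1)
4. 1578.947ms @ 4 + 1578.947ms (4)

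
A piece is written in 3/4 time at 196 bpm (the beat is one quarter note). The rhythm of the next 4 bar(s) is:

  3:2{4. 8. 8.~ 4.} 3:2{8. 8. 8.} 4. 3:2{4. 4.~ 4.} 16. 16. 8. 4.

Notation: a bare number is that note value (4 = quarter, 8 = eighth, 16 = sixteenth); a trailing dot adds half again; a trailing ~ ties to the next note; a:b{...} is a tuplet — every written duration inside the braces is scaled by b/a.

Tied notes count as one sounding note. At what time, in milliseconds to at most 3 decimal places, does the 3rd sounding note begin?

note 3 onset = 3/2b = 459.184ms

1. 0.0ms @ 0 + 306.122ms (1)
2. 306.122ms @ 1 + 153.061ms (1/2)
3. 459.184ms @ 3/2 + 459.184ms (3/2)
4. 918.367ms @ 3 + 153.061ms (1/2)
5. 1071.429ms @ 7/2 + 153.061ms (1/2)
6. 1224.49ms @ 4 + 153.061ms (1/2)
7. 1377.551ms @ 9/2 + 459.184ms (3/2)
8. 1836.735ms @ 6 + 306.122ms (1)
9. 2142.857ms @ 7 + 612.245ms (2)
10. 2755.102ms @ 9 + 114.796ms (3/8)
11. 2869.898ms @ 75/8 + 114.796ms (3/8)
12. 2984.694ms @ 39/4 + 229.592ms (3/4)
13. 3214.286ms @ 21/2 + 459.184ms (3/2)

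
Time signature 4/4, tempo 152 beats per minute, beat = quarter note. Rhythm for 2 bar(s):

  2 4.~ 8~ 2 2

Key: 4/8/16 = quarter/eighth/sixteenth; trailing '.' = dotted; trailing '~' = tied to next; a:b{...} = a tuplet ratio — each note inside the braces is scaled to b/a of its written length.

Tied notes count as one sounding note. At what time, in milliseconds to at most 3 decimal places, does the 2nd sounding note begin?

1. 0.0ms @ 0 + 789.474ms (2)
2. 789.474ms @ 2 + 1578.947ms (4)
3. 2368.421ms @ 6 + 789.474ms (2)

note 2 onset = 2b = 789.474ms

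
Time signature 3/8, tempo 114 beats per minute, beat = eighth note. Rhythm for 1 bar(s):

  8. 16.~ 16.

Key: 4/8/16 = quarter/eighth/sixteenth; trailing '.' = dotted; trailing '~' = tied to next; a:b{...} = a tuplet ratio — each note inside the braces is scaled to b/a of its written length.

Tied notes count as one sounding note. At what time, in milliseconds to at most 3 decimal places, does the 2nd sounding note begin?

note 2 onset = 3/2b = 789.474ms

1. 0.0ms @ 0 + 789.474ms (3/2)
2. 789.474ms @ 3/2 + 789.474ms (3/2)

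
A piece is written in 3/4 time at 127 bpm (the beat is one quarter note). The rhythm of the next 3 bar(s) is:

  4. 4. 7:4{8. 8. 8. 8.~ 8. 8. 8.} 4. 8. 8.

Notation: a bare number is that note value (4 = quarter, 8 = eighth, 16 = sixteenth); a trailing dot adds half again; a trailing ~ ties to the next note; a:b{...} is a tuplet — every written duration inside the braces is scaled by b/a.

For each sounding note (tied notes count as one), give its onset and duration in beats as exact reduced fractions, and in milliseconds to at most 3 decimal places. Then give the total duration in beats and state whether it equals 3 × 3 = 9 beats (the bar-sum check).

1) 0.0ms=0b +708.661ms=3/2b
2) 708.661ms=3/2b +708.661ms=3/2b
3) 1417.323ms=3b +202.475ms=3/7b
4) 1619.798ms=24/7b +202.475ms=3/7b
5) 1822.272ms=27/7b +202.475ms=3/7b
6) 2024.747ms=30/7b +404.949ms=6/7b
7) 2429.696ms=36/7b +202.475ms=3/7b
8) 2632.171ms=39/7b +202.475ms=3/7b
9) 2834.646ms=6b +708.661ms=3/2b
10) 3543.307ms=15/2b +354.331ms=3/4b
11) 3897.638ms=33/4b +354.331ms=3/4b
Σ=9b of 9 (127bpm 3/4) — PASS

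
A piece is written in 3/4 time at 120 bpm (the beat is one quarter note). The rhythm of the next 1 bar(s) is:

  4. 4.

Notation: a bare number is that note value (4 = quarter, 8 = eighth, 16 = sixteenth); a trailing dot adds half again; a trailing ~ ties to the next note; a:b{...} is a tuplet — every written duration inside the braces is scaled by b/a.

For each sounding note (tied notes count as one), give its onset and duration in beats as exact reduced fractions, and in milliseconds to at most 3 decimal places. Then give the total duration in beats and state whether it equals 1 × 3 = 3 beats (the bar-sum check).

1) 0.0ms=0b +750.0ms=3/2b
2) 750.0ms=3/2b +750.0ms=3/2b
Σ=3b of 3 (120bpm 3/4) — PASS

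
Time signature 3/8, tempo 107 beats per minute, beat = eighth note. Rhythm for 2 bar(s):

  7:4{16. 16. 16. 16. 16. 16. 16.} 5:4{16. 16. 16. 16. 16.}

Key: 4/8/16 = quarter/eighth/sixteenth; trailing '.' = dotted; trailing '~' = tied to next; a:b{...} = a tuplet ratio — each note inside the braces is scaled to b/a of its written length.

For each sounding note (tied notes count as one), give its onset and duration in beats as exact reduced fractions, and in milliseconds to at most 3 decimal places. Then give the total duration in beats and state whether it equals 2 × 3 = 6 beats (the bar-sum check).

1) 0.0ms=0b +240.32ms=3/7b
2) 240.32ms=3/7b +240.32ms=3/7b
3) 480.641ms=6/7b +240.32ms=3/7b
4) 720.961ms=9/7b +240.32ms=3/7b
5) 961.282ms=12/7b +240.32ms=3/7b
6) 1201.602ms=15/7b +240.32ms=3/7b
7) 1441.923ms=18/7b +240.32ms=3/7b
8) 1682.243ms=3b +336.449ms=3/5b
9) 2018.692ms=18/5b +336.449ms=3/5b
10) 2355.14ms=21/5b +336.449ms=3/5b
11) 2691.589ms=24/5b +336.449ms=3/5b
12) 3028.037ms=27/5b +336.449ms=3/5b
Σ=6b of 6 (107bpm 3/8) — PASS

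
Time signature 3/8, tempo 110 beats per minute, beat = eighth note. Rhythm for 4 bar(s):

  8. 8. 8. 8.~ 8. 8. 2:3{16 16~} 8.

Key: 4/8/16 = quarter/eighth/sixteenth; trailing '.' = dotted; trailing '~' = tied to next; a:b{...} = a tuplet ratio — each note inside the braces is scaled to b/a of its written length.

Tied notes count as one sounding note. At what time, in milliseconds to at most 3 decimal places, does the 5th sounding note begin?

1. 0.0ms @ 0 + 818.182ms (3/2)
2. 818.182ms @ 3/2 + 818.182ms (3/2)
3. 1636.364ms @ 3 + 818.182ms (3/2)
4. 2454.545ms @ 9/2 + 1636.364ms (3)
5. 4090.909ms @ 15/2 + 818.182ms (3/2)
6. 4909.091ms @ 9 + 409.091ms (3/4)
7. 5318.182ms @ 39/4 + 1227.273ms (9/4)

note 5 onset = 15/2b = 4090.909ms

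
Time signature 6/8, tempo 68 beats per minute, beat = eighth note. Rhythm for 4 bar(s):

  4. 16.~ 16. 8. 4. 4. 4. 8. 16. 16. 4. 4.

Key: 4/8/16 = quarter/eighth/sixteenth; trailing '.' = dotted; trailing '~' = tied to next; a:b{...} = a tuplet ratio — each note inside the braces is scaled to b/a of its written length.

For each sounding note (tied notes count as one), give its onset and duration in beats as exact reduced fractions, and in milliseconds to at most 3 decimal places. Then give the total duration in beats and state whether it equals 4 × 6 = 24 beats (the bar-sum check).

1) 0.0ms=0b +2647.059ms=3b
2) 2647.059ms=3b +1323.529ms=3/2b
3) 3970.588ms=9/2b +1323.529ms=3/2b
4) 5294.118ms=6b +2647.059ms=3b
5) 7941.176ms=9b +2647.059ms=3b
6) 10588.235ms=12b +2647.059ms=3b
7) 13235.294ms=15b +1323.529ms=3/2b
8) 14558.824ms=33/2b +661.765ms=3/4b
9) 15220.588ms=69/4b +661.765ms=3/4b
10) 15882.353ms=18b +2647.059ms=3b
11) 18529.412ms=21b +2647.059ms=3b
Σ=24b of 24 (68bpm 6/8) — PASS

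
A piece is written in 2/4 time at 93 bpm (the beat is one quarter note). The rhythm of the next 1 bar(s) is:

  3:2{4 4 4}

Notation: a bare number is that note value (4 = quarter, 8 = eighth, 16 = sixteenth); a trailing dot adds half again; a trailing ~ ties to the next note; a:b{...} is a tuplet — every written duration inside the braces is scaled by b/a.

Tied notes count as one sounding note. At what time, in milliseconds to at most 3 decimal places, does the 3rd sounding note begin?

1. 0.0ms @ 0 + 430.108ms (2/3)
2. 430.108ms @ 2/3 + 430.108ms (2/3)
3. 860.215ms @ 4/3 + 430.108ms (2/3)

note 3 onset = 4/3b = 860.215ms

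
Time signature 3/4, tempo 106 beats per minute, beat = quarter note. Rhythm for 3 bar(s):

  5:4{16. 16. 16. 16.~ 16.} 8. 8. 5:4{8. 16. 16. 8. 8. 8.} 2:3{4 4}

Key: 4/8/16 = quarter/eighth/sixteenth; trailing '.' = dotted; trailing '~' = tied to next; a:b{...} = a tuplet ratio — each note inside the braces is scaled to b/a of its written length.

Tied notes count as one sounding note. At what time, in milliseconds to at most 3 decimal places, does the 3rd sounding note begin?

note 3 onset = 3/5b = 339.623ms

1. 0.0ms @ 0 + 169.811ms (3/10)
2. 169.811ms @ 3/10 + 169.811ms (3/10)
3. 339.623ms @ 3/5 + 169.811ms (3/10)
4. 509.434ms @ 9/10 + 339.623ms (3/5)
5. 849.057ms @ 3/2 + 424.528ms (3/4)
6. 1273.585ms @ 9/4 + 424.528ms (3/4)
7. 1698.113ms @ 3 + 339.623ms (3/5)
8. 2037.736ms @ 18/5 + 169.811ms (3/10)
9. 2207.547ms @ 39/10 + 169.811ms (3/10)
10. 2377.358ms @ 21/5 + 339.623ms (3/5)
11. 2716.981ms @ 24/5 + 339.623ms (3/5)
12. 3056.604ms @ 27/5 + 339.623ms (3/5)
13. 3396.226ms @ 6 + 849.057ms (3/2)
14. 4245.283ms @ 15/2 + 849.057ms (3/2)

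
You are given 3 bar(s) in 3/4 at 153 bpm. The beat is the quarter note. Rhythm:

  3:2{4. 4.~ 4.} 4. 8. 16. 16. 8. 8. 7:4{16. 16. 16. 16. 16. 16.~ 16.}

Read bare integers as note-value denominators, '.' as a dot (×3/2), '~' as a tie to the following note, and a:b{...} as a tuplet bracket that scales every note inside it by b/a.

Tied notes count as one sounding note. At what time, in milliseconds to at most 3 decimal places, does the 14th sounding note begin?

1. 0.0ms @ 0 + 392.157ms (1)
2. 392.157ms @ 1 + 784.314ms (2)
3. 1176.471ms @ 3 + 588.235ms (3/2)
4. 1764.706ms @ 9/2 + 294.118ms (3/4)
5. 2058.824ms @ 21/4 + 147.059ms (3/8)
6. 2205.882ms @ 45/8 + 147.059ms (3/8)
7. 2352.941ms @ 6 + 294.118ms (3/4)
8. 2647.059ms @ 27/4 + 294.118ms (3/4)
9. 2941.176ms @ 15/2 + 84.034ms (3/14)
10. 3025.21ms @ 54/7 + 84.034ms (3/14)
11. 3109.244ms @ 111/14 + 84.034ms (3/14)
12. 3193.277ms @ 57/7 + 84.034ms (3/14)
13. 3277.311ms @ 117/14 + 84.034ms (3/14)
14. 3361.345ms @ 60/7 + 168.067ms (3/7)

note 14 onset = 60/7b = 3361.345ms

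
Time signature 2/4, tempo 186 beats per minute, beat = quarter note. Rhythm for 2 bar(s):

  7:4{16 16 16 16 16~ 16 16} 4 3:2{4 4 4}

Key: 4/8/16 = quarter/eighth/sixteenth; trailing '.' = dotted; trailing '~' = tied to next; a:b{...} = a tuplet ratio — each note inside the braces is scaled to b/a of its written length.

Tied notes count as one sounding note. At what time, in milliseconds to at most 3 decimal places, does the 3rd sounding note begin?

1. 0.0ms @ 0 + 46.083ms (1/7)
2. 46.083ms @ 1/7 + 46.083ms (1/7)
3. 92.166ms @ 2/7 + 46.083ms (1/7)
4. 138.249ms @ 3/7 + 46.083ms (1/7)
5. 184.332ms @ 4/7 + 92.166ms (2/7)
6. 276.498ms @ 6/7 + 46.083ms (1/7)
7. 322.581ms @ 1 + 322.581ms (1)
8. 645.161ms @ 2 + 215.054ms (2/3)
9. 860.215ms @ 8/3 + 215.054ms (2/3)
10. 1075.269ms @ 10/3 + 215.054ms (2/3)

note 3 onset = 2/7b = 92.166ms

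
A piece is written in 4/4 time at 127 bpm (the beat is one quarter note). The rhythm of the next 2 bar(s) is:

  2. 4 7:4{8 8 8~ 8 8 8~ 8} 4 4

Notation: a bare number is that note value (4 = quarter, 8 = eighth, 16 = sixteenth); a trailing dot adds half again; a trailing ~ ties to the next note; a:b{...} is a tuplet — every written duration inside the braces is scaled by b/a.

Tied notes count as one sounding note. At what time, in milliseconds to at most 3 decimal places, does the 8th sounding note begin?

note 8 onset = 6b = 2834.646ms

1. 0.0ms @ 0 + 1417.323ms (3)
2. 1417.323ms @ 3 + 472.441ms (1)
3. 1889.764ms @ 4 + 134.983ms (2/7)
4. 2024.747ms @ 30/7 + 134.983ms (2/7)
5. 2159.73ms @ 32/7 + 269.966ms (4/7)
6. 2429.696ms @ 36/7 + 134.983ms (2/7)
7. 2564.679ms @ 38/7 + 269.966ms (4/7)
8. 2834.646ms @ 6 + 472.441ms (1)
9. 3307.087ms @ 7 + 472.441ms (1)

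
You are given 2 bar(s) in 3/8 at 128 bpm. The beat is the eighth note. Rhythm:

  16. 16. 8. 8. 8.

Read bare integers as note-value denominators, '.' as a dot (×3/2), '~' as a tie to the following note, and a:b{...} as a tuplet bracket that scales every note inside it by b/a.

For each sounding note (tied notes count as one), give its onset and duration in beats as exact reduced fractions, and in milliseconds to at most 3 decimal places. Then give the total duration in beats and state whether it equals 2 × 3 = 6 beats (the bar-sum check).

1) 0.0ms=0b +351.562ms=3/4b
2) 351.562ms=3/4b +351.562ms=3/4b
3) 703.125ms=3/2b +703.125ms=3/2b
4) 1406.25ms=3b +703.125ms=3/2b
5) 2109.375ms=9/2b +703.125ms=3/2b
Σ=6b of 6 (128bpm 3/8) — PASS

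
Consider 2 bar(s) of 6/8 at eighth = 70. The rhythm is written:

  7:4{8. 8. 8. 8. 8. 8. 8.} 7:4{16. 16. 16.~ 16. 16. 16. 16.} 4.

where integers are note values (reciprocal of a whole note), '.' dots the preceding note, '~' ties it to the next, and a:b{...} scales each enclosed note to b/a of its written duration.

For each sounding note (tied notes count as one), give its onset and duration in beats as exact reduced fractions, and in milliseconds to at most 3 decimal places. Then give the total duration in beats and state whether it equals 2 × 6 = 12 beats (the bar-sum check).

1) 0.0ms=0b +734.694ms=6/7b
2) 734.694ms=6/7b +734.694ms=6/7b
3) 1469.388ms=12/7b +734.694ms=6/7b
4) 2204.082ms=18/7b +734.694ms=6/7b
5) 2938.776ms=24/7b +734.694ms=6/7b
6) 3673.469ms=30/7b +734.694ms=6/7b
7) 4408.163ms=36/7b +734.694ms=6/7b
8) 5142.857ms=6b +367.347ms=3/7b
9) 5510.204ms=45/7b +367.347ms=3/7b
10) 5877.551ms=48/7b +734.694ms=6/7b
11) 6612.245ms=54/7b +367.347ms=3/7b
12) 6979.592ms=57/7b +367.347ms=3/7b
13) 7346.939ms=60/7b +367.347ms=3/7b
14) 7714.286ms=9b +2571.429ms=3b
Σ=12b of 12 (70bpm 6/8) — PASS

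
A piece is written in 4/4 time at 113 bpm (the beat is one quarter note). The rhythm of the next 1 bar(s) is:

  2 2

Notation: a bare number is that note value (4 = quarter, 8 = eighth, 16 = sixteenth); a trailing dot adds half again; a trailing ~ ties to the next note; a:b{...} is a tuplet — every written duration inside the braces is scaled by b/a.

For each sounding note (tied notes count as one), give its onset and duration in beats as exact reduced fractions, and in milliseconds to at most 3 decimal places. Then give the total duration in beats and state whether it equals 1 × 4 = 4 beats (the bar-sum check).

1) 0.0ms=0b +1061.947ms=2b
2) 1061.947ms=2b +1061.947ms=2b
Σ=4b of 4 (113bpm 4/4) — PASS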